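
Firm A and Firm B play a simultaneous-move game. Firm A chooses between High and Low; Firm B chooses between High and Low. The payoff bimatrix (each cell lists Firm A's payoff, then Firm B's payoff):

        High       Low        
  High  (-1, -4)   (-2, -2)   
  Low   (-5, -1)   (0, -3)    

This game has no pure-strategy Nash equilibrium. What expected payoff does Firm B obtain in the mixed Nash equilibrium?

-5/2

For Firm B to be willing to mix, Firm B must be indifferent between High and Low, which pins down Firm A's mix.
  Firm B's payoff to High: p·(-4) + (1−p)·(-1) = -3p - 1
  Firm B's payoff to Low: p·(-2) + (1−p)·(-3) = p - 3
  -3p - 1 = p - 3  ⇒  -4p = -2  ⇒  p = 1/2.
At equilibrium Firm B is indifferent across columns, so Firm B's payoff equals the payoff from High: (1/2)·(-4) + (1/2)·(-1) = -5/2.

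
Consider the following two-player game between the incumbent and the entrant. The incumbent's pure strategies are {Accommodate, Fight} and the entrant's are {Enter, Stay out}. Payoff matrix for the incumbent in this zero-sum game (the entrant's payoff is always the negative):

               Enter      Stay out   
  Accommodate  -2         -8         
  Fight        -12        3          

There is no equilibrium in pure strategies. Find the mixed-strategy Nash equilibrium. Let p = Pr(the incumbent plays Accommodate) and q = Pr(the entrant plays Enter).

In a mixed equilibrium the entrant is indifferent between Enter and Stay out; this condition fixes p.
  the entrant's payoff from Enter: p·2 + (1−p)·12 = -10p + 12
  the entrant's payoff from Stay out: p·8 + (1−p)·(-3) = 11p - 3
  -10p + 12 = 11p - 3  ⇒  -21p = -15  ⇒  p = 5/7.
For the incumbent to be willing to mix, the incumbent must be indifferent between Accommodate and Fight, which pins down the entrant's mix.
  the incumbent's payoff to Accommodate: q·(-2) + (1−q)·(-8) = 6q - 8
  the incumbent's payoff to Fight: q·(-12) + (1−q)·3 = -15q + 3
  6q - 8 = -15q + 3  ⇒  21q = 11  ⇒  q = 11/21.

p = 5/7, q = 11/21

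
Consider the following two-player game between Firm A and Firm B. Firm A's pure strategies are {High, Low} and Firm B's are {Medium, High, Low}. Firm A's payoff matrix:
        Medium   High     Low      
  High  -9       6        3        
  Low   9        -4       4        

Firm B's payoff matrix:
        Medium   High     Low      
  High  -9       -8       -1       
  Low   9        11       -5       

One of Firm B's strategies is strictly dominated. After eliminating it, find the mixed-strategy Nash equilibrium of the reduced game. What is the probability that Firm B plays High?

q = 1/11

Firm B's strategy Medium is strictly dominated by High: -8 > -9 and 11 > 9. Eliminate Medium.
In a mixed equilibrium Firm A is indifferent between High and Low; this condition fixes q.
  Firm A's expected payoff from High: q·6 + (1−q)·3 = 3q + 3
  Firm A's expected payoff from Low: q·(-4) + (1−q)·4 = -8q + 4
  3q + 3 = -8q + 4  ⇒  11q = 1  ⇒  q = 1/11.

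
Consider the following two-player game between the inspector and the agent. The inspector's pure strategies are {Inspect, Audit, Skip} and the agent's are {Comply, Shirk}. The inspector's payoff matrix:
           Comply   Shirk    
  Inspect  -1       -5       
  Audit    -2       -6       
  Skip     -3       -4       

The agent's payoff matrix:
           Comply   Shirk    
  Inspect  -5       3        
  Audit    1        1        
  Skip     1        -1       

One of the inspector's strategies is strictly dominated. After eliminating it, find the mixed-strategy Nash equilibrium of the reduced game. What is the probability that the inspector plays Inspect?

p = 1/5

The inspector's strategy Audit is strictly dominated by Inspect: -1 > -2 and -5 > -6. Eliminate Audit.
In a mixed equilibrium the agent is indifferent between Comply and Shirk; this condition fixes p.
  the agent's payoff to Comply: p·(-5) + (1−p)·1 = -6p + 1
  the agent's payoff to Shirk: p·3 + (1−p)·(-1) = 4p - 1
  -6p + 1 = 4p - 1  ⇒  -10p = -2  ⇒  p = 1/5.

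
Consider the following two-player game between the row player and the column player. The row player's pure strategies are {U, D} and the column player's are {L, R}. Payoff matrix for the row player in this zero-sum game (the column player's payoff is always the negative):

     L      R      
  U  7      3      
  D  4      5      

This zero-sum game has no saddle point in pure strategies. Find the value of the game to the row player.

The column player's mix must leave the row player indifferent between U and D.
  the row player's payoff from U: q·7 + (1−q)·3 = 4q + 3
  the row player's payoff from D: q·4 + (1−q)·5 = -q + 5
  4q + 3 = -q + 5  ⇒  5q = 2  ⇒  q = 2/5.
The value is the row player's expected payoff against this mix (using U): (2/5)·7 + (3/5)·3 = 23/5.

v = 23/5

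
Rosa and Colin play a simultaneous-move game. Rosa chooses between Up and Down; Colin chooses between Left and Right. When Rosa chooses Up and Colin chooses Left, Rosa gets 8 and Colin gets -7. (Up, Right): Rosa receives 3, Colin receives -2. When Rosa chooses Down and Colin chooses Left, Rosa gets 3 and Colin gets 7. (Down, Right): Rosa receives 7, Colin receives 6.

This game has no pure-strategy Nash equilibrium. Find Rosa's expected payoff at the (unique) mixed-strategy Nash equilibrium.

47/9

Colin's mix must leave Rosa indifferent between Up and Down.
  Rosa's expected payoff from Up: q·8 + (1−q)·3 = 5q + 3
  Rosa's expected payoff from Down: q·3 + (1−q)·7 = -4q + 7
  5q + 3 = -4q + 7  ⇒  9q = 4  ⇒  q = 4/9.
At equilibrium Rosa is indifferent across rows, so Rosa's payoff equals the payoff from Up: (4/9)·8 + (5/9)·3 = 47/9.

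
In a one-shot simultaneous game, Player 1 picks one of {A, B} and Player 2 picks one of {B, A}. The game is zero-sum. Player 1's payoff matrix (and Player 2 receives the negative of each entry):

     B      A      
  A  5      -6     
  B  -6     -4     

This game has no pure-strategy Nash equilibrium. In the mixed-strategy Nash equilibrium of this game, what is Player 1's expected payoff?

In a mixed equilibrium Player 1 is indifferent between A and B; this condition fixes q.
  Player 1's payoff to A: q·5 + (1−q)·(-6) = 11q - 6
  Player 1's payoff to B: q·(-6) + (1−q)·(-4) = -2q - 4
  11q - 6 = -2q - 4  ⇒  13q = 2  ⇒  q = 2/13.
At equilibrium Player 1 is indifferent across rows, so Player 1's payoff equals the payoff from A: (2/13)·5 + (11/13)·(-6) = -56/13.

-56/13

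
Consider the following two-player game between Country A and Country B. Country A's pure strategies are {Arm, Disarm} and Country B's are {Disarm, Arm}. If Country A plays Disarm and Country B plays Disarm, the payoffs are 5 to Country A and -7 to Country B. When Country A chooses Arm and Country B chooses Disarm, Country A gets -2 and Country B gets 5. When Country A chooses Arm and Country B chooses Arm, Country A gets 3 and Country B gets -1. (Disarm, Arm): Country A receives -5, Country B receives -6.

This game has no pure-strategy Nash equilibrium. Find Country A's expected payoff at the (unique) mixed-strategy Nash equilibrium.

In a mixed equilibrium Country A is indifferent between Arm and Disarm; this condition fixes q.
  Country A's expected payoff from Arm: q·(-2) + (1−q)·3 = -5q + 3
  Country A's expected payoff from Disarm: q·5 + (1−q)·(-5) = 10q - 5
  -5q + 3 = 10q - 5  ⇒  -15q = -8  ⇒  q = 8/15.
At equilibrium Country A is indifferent across rows, so Country A's payoff equals the payoff from Arm: (8/15)·(-2) + (7/15)·3 = 1/3.

1/3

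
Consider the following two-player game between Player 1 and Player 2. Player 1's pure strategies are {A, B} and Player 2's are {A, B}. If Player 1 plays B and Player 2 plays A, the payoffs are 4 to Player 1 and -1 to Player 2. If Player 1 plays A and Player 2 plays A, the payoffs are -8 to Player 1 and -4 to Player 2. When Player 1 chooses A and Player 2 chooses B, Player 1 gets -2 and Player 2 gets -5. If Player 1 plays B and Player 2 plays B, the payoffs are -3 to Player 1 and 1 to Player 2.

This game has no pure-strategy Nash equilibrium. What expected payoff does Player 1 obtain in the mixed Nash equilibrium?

For Player 1 to be willing to mix, Player 1 must be indifferent between A and B, which pins down Player 2's mix.
  Player 1's expected payoff from A: q·(-8) + (1−q)·(-2) = -6q - 2
  Player 1's expected payoff from B: q·4 + (1−q)·(-3) = 7q - 3
  -6q - 2 = 7q - 3  ⇒  -13q = -1  ⇒  q = 1/13.
At equilibrium Player 1 is indifferent across rows, so Player 1's payoff equals the payoff from A: (1/13)·(-8) + (12/13)·(-2) = -32/13.

-32/13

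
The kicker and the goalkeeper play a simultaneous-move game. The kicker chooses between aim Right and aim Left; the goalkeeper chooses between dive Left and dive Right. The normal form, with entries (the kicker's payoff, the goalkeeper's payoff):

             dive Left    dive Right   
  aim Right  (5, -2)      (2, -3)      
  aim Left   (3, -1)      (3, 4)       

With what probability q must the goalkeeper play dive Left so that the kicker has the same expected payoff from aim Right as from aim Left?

The goalkeeper's mix must leave the kicker indifferent between aim Right and aim Left.
  the kicker's payoff to aim Right: q·5 + (1−q)·2 = 3q + 2
  the kicker's payoff to aim Left: q·3 + (1−q)·3 = 3
  3q + 2 = 3  ⇒  3q = 1  ⇒  q = 1/3.

q = 1/3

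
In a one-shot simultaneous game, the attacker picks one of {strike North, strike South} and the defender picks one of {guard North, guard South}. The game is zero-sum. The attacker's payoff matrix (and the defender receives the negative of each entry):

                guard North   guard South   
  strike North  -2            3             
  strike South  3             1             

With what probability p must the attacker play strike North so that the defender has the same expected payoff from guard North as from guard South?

p = 2/7

The attacker's mix must leave the defender indifferent between guard North and guard South.
  the defender's payoff to guard North: p·2 + (1−p)·(-3) = 5p - 3
  the defender's payoff to guard South: p·(-3) + (1−p)·(-1) = -2p - 1
  5p - 3 = -2p - 1  ⇒  7p = 2  ⇒  p = 2/7.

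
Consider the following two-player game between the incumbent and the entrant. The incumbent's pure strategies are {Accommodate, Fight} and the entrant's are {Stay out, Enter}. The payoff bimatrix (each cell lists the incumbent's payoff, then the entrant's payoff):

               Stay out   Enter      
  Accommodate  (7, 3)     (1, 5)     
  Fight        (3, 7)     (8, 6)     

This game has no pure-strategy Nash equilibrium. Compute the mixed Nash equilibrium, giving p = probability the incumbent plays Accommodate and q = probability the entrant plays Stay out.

p = 1/3, q = 7/11

For the entrant to be willing to mix, the entrant must be indifferent between Stay out and Enter, which pins down the incumbent's mix.
  the entrant's payoff to Stay out: p·3 + (1−p)·7 = -4p + 7
  the entrant's payoff to Enter: p·5 + (1−p)·6 = -p + 6
  -4p + 7 = -p + 6  ⇒  -3p = -1  ⇒  p = 1/3.
Set the incumbent's expected payoff from Accommodate equal to that from Fight:
  the incumbent's expected payoff from Accommodate: q·7 + (1−q)·1 = 6q + 1
  the incumbent's expected payoff from Fight: q·3 + (1−q)·8 = -5q + 8
  6q + 1 = -5q + 8  ⇒  11q = 7  ⇒  q = 7/11.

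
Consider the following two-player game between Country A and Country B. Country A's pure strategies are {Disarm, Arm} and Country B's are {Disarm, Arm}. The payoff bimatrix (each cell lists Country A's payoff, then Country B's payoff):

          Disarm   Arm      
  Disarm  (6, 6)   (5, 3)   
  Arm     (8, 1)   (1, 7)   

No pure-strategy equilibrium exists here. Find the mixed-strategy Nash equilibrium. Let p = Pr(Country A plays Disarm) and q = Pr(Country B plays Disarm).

In a mixed equilibrium Country B is indifferent between Disarm and Arm; this condition fixes p.
  Country B's payoff from Disarm: p·6 + (1−p)·1 = 5p + 1
  Country B's payoff from Arm: p·3 + (1−p)·7 = -4p + 7
  5p + 1 = -4p + 7  ⇒  9p = 6  ⇒  p = 2/3.
Country A's indifference between Disarm and Arm determines Country B's mixing probability q:
  Country A's payoff from Disarm: q·6 + (1−q)·5 = q + 5
  Country A's payoff from Arm: q·8 + (1−q)·1 = 7q + 1
  q + 5 = 7q + 1  ⇒  -6q = -4  ⇒  q = 2/3.

p = 2/3, q = 2/3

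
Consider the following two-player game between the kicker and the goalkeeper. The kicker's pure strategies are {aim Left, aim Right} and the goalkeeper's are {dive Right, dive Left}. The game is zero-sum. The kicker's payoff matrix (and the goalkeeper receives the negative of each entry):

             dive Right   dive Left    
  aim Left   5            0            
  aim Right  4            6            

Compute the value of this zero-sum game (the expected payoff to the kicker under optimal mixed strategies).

The kicker's indifference between aim Left and aim Right determines the goalkeeper's mixing probability q:
  the kicker's expected payoff from aim Left: q·5 + (1−q)·0 = 5q
  the kicker's expected payoff from aim Right: q·4 + (1−q)·6 = -2q + 6
  5q = -2q + 6  ⇒  7q = 6  ⇒  q = 6/7.
The value is the kicker's expected payoff against this mix (using aim Left): (6/7)·5 + (1/7)·0 = 30/7.

v = 30/7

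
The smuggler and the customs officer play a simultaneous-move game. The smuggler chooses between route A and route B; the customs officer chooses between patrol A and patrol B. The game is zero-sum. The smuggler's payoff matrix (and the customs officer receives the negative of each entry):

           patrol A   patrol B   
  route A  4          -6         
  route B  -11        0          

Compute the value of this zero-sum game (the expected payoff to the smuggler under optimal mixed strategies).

v = -22/7

Set the smuggler's expected payoff from route A equal to that from route B:
  the smuggler's payoff from route A: q·4 + (1−q)·(-6) = 10q - 6
  the smuggler's payoff from route B: q·(-11) + (1−q)·0 = -11q
  10q - 6 = -11q  ⇒  21q = 6  ⇒  q = 2/7.
The value is the smuggler's expected payoff against this mix (using route A): (2/7)·4 + (5/7)·(-6) = -22/7.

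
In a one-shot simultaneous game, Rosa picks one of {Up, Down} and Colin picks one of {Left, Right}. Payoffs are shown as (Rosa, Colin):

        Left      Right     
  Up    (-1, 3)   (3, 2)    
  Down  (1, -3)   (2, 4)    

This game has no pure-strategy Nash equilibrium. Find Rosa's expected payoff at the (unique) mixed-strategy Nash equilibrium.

In a mixed equilibrium Rosa is indifferent between Up and Down; this condition fixes q.
  Rosa's expected payoff from Up: q·(-1) + (1−q)·3 = -4q + 3
  Rosa's expected payoff from Down: q·1 + (1−q)·2 = -q + 2
  -4q + 3 = -q + 2  ⇒  -3q = -1  ⇒  q = 1/3.
At equilibrium Rosa is indifferent across rows, so Rosa's payoff equals the payoff from Up: (1/3)·(-1) + (2/3)·3 = 5/3.

5/3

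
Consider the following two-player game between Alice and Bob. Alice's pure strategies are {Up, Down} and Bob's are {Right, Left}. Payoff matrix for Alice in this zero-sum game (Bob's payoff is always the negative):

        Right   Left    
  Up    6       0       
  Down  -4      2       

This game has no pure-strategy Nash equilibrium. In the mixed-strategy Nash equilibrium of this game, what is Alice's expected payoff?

Alice's indifference between Up and Down determines Bob's mixing probability q:
  Alice's payoff from Up: q·6 + (1−q)·0 = 6q
  Alice's payoff from Down: q·(-4) + (1−q)·2 = -6q + 2
  6q = -6q + 2  ⇒  12q = 2  ⇒  q = 1/6.
At equilibrium Alice is indifferent across rows, so Alice's payoff equals the payoff from Up: (1/6)·6 + (5/6)·0 = 1.

1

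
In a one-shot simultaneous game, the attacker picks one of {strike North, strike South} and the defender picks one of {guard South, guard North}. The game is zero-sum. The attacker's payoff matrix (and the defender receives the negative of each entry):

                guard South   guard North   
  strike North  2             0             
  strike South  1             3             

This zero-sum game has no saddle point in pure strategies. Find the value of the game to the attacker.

For the attacker to be willing to mix, the attacker must be indifferent between strike North and strike South, which pins down the defender's mix.
  the attacker's expected payoff from strike North: q·2 + (1−q)·0 = 2q
  the attacker's expected payoff from strike South: q·1 + (1−q)·3 = -2q + 3
  2q = -2q + 3  ⇒  4q = 3  ⇒  q = 3/4.
The value is the attacker's expected payoff against this mix (using strike North): (3/4)·2 + (1/4)·0 = 3/2.

v = 3/2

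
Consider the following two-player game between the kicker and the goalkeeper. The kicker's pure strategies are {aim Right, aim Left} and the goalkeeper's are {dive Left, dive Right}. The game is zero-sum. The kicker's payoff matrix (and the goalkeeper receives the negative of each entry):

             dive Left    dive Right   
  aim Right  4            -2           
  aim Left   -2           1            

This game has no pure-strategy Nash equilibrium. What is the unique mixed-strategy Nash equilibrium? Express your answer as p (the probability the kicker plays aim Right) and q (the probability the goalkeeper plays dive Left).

p = 1/3, q = 1/3

In a mixed equilibrium the goalkeeper is indifferent between dive Left and dive Right; this condition fixes p.
  the goalkeeper's payoff from dive Left: p·(-4) + (1−p)·2 = -6p + 2
  the goalkeeper's payoff from dive Right: p·2 + (1−p)·(-1) = 3p - 1
  -6p + 2 = 3p - 1  ⇒  -9p = -3  ⇒  p = 1/3.
Set the kicker's expected payoff from aim Right equal to that from aim Left:
  the kicker's payoff to aim Right: q·4 + (1−q)·(-2) = 6q - 2
  the kicker's payoff to aim Left: q·(-2) + (1−q)·1 = -3q + 1
  6q - 2 = -3q + 1  ⇒  9q = 3  ⇒  q = 1/3.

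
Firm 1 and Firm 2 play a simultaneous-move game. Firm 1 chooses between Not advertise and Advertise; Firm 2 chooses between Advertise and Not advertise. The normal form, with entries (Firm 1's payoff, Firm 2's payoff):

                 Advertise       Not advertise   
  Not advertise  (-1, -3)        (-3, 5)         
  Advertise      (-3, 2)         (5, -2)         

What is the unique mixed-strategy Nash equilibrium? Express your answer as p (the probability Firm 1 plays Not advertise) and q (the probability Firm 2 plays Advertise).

p = 1/3, q = 4/5

Firm 2's indifference between Advertise and Not advertise determines Firm 1's mixing probability p:
  Firm 2's payoff to Advertise: p·(-3) + (1−p)·2 = -5p + 2
  Firm 2's payoff to Not advertise: p·5 + (1−p)·(-2) = 7p - 2
  -5p + 2 = 7p - 2  ⇒  -12p = -4  ⇒  p = 1/3.
Firm 2's mix must leave Firm 1 indifferent between Not advertise and Advertise.
  Firm 1's payoff from Not advertise: q·(-1) + (1−q)·(-3) = 2q - 3
  Firm 1's payoff from Advertise: q·(-3) + (1−q)·5 = -8q + 5
  2q - 3 = -8q + 5  ⇒  10q = 8  ⇒  q = 4/5.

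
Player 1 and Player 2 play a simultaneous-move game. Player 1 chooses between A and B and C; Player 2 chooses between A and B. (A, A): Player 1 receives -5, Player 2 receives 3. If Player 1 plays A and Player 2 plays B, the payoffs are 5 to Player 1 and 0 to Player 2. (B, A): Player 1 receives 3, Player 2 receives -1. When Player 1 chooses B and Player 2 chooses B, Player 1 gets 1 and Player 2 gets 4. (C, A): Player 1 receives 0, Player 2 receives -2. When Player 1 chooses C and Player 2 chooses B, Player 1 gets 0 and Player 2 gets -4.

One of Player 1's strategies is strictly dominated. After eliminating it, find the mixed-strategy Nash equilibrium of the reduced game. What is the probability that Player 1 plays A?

Player 1's strategy C is strictly dominated by B: 3 > 0 and 1 > 0. Eliminate C.
Set Player 2's expected payoff from A equal to that from B:
  Player 2's payoff from A: p·3 + (1−p)·(-1) = 4p - 1
  Player 2's payoff from B: p·0 + (1−p)·4 = -4p + 4
  4p - 1 = -4p + 4  ⇒  8p = 5  ⇒  p = 5/8.

p = 5/8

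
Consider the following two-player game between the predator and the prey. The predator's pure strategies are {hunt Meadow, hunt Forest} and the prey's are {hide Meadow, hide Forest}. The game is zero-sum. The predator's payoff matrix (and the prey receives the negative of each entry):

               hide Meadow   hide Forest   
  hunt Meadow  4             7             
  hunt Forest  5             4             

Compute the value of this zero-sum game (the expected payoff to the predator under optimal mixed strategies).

v = 19/4

For the predator to be willing to mix, the predator must be indifferent between hunt Meadow and hunt Forest, which pins down the prey's mix.
  the predator's payoff from hunt Meadow: q·4 + (1−q)·7 = -3q + 7
  the predator's payoff from hunt Forest: q·5 + (1−q)·4 = q + 4
  -3q + 7 = q + 4  ⇒  -4q = -3  ⇒  q = 3/4.
The value is the predator's expected payoff against this mix (using hunt Meadow): (3/4)·4 + (1/4)·7 = 19/4.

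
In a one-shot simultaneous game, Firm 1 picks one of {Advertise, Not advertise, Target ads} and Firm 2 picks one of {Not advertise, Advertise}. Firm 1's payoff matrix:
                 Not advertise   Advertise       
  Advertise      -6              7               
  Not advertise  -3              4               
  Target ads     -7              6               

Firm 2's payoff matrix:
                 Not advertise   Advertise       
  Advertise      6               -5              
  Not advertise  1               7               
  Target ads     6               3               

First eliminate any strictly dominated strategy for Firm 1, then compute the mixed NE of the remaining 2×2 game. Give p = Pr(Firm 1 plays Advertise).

Firm 1's strategy Target ads is strictly dominated by Advertise: -6 > -7 and 7 > 6. Eliminate Target ads.
Set Firm 2's expected payoff from Not advertise equal to that from Advertise:
  Firm 2's expected payoff from Not advertise: p·6 + (1−p)·1 = 5p + 1
  Firm 2's expected payoff from Advertise: p·(-5) + (1−p)·7 = -12p + 7
  5p + 1 = -12p + 7  ⇒  17p = 6  ⇒  p = 6/17.

p = 6/17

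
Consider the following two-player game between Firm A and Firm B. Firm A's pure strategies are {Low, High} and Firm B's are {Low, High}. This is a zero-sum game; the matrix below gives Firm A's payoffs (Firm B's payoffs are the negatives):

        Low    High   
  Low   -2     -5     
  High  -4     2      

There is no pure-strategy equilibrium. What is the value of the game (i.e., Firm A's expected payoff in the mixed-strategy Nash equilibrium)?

v = -8/3

For Firm A to be willing to mix, Firm A must be indifferent between Low and High, which pins down Firm B's mix.
  Firm A's payoff from Low: q·(-2) + (1−q)·(-5) = 3q - 5
  Firm A's payoff from High: q·(-4) + (1−q)·2 = -6q + 2
  3q - 5 = -6q + 2  ⇒  9q = 7  ⇒  q = 7/9.
The value is Firm A's expected payoff against this mix (using Low): (7/9)·(-2) + (2/9)·(-5) = -8/3.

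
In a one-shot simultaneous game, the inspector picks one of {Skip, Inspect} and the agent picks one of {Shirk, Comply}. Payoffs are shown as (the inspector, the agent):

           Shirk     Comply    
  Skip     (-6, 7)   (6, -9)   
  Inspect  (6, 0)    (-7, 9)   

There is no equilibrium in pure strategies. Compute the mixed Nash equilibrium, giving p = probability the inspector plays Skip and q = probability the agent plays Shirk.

Set the agent's expected payoff from Shirk equal to that from Comply:
  the agent's payoff from Shirk: p·7 + (1−p)·0 = 7p
  the agent's payoff from Comply: p·(-9) + (1−p)·9 = -18p + 9
  7p = -18p + 9  ⇒  25p = 9  ⇒  p = 9/25.
For the inspector to be willing to mix, the inspector must be indifferent between Skip and Inspect, which pins down the agent's mix.
  the inspector's expected payoff from Skip: q·(-6) + (1−q)·6 = -12q + 6
  the inspector's expected payoff from Inspect: q·6 + (1−q)·(-7) = 13q - 7
  -12q + 6 = 13q - 7  ⇒  -25q = -13  ⇒  q = 13/25.

p = 9/25, q = 13/25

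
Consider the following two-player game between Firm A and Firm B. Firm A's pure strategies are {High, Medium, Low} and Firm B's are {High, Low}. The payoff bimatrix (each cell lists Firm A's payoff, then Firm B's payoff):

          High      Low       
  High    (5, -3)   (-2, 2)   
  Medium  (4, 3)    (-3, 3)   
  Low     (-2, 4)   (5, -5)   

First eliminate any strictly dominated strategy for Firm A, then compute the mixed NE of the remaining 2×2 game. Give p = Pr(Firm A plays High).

Firm A's strategy Medium is strictly dominated by High: 5 > 4 and -2 > -3. Eliminate Medium.
Firm A's mix must leave Firm B indifferent between High and Low.
  Firm B's expected payoff from High: p·(-3) + (1−p)·4 = -7p + 4
  Firm B's expected payoff from Low: p·2 + (1−p)·(-5) = 7p - 5
  -7p + 4 = 7p - 5  ⇒  -14p = -9  ⇒  p = 9/14.

p = 9/14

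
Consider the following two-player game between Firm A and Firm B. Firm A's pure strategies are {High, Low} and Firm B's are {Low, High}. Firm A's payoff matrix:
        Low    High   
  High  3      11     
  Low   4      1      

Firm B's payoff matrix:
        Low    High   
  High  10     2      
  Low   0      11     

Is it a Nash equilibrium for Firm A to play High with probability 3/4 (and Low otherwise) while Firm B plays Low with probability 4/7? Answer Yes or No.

Given Firm A's mix p = 3/4, Firm B's payoff from Low is 15/2 but from High is 17/4. Firm B strictly prefers Low, so Firm B would not mix.
So the proposed profile is not a Nash equilibrium.

No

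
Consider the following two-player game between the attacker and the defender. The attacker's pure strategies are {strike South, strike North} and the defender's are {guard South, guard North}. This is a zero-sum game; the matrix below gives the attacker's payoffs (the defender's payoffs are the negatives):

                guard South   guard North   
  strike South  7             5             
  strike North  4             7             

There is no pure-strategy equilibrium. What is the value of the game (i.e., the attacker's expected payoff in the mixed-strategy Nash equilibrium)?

The attacker's indifference between strike South and strike North determines the defender's mixing probability q:
  the attacker's payoff to strike South: q·7 + (1−q)·5 = 2q + 5
  the attacker's payoff to strike North: q·4 + (1−q)·7 = -3q + 7
  2q + 5 = -3q + 7  ⇒  5q = 2  ⇒  q = 2/5.
The value is the attacker's expected payoff against this mix (using strike South): (2/5)·7 + (3/5)·5 = 29/5.

v = 29/5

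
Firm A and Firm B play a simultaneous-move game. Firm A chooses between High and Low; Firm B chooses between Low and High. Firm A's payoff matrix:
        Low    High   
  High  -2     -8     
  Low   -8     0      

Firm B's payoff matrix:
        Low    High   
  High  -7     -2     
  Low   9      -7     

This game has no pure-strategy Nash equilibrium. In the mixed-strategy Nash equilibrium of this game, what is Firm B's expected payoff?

-67/21

For Firm B to be willing to mix, Firm B must be indifferent between Low and High, which pins down Firm A's mix.
  Firm B's payoff to Low: p·(-7) + (1−p)·9 = -16p + 9
  Firm B's payoff to High: p·(-2) + (1−p)·(-7) = 5p - 7
  -16p + 9 = 5p - 7  ⇒  -21p = -16  ⇒  p = 16/21.
At equilibrium Firm B is indifferent across columns, so Firm B's payoff equals the payoff from Low: (16/21)·(-7) + (5/21)·9 = -67/21.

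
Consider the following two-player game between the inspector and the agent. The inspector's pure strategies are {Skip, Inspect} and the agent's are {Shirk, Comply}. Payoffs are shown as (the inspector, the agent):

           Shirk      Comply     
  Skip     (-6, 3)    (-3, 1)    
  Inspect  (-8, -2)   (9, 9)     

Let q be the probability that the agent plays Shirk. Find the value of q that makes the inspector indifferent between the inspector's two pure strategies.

q = 6/7

In a mixed equilibrium the inspector is indifferent between Skip and Inspect; this condition fixes q.
  the inspector's payoff from Skip: q·(-6) + (1−q)·(-3) = -3q - 3
  the inspector's payoff from Inspect: q·(-8) + (1−q)·9 = -17q + 9
  -3q - 3 = -17q + 9  ⇒  14q = 12  ⇒  q = 6/7.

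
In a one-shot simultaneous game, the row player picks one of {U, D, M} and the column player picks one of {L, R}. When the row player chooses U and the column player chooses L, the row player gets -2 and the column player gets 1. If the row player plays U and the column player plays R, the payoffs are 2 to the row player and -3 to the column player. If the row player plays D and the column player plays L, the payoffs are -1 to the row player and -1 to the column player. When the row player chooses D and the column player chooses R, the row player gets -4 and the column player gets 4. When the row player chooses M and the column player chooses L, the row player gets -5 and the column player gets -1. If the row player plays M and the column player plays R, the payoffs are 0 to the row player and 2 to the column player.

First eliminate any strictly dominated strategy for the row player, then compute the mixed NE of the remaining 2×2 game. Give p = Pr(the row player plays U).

The row player's strategy M is strictly dominated by U: -2 > -5 and 2 > 0. Eliminate M.
For the column player to be willing to mix, the column player must be indifferent between L and R, which pins down the row player's mix.
  the column player's payoff from L: p·1 + (1−p)·(-1) = 2p - 1
  the column player's payoff from R: p·(-3) + (1−p)·4 = -7p + 4
  2p - 1 = -7p + 4  ⇒  9p = 5  ⇒  p = 5/9.

p = 5/9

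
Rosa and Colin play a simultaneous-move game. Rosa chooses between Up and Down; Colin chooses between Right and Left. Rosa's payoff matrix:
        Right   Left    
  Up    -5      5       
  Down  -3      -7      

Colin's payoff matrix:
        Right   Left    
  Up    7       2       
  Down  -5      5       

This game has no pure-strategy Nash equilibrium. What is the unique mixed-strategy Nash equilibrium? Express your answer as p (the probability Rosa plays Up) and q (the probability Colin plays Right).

p = 2/3, q = 6/7

Set Colin's expected payoff from Right equal to that from Left:
  Colin's payoff from Right: p·7 + (1−p)·(-5) = 12p - 5
  Colin's payoff from Left: p·2 + (1−p)·5 = -3p + 5
  12p - 5 = -3p + 5  ⇒  15p = 10  ⇒  p = 2/3.
For Rosa to be willing to mix, Rosa must be indifferent between Up and Down, which pins down Colin's mix.
  Rosa's payoff from Up: q·(-5) + (1−q)·5 = -10q + 5
  Rosa's payoff from Down: q·(-3) + (1−q)·(-7) = 4q - 7
  -10q + 5 = 4q - 7  ⇒  -14q = -12  ⇒  q = 6/7.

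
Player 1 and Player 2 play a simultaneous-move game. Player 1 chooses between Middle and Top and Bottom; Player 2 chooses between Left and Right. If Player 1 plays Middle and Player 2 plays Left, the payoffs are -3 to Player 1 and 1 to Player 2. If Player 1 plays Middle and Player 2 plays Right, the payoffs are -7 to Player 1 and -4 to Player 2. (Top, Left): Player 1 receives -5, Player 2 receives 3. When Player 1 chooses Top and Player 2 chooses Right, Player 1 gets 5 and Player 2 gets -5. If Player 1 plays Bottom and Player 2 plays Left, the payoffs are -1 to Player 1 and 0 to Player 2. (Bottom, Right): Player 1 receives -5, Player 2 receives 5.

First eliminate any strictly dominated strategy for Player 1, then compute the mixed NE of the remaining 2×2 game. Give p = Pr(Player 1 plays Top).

Player 1's strategy Middle is strictly dominated by Bottom: -1 > -3 and -5 > -7. Eliminate Middle.
Set Player 2's expected payoff from Left equal to that from Right:
  Player 2's payoff from Left: p·3 + (1−p)·0 = 3p
  Player 2's payoff from Right: p·(-5) + (1−p)·5 = -10p + 5
  3p = -10p + 5  ⇒  13p = 5  ⇒  p = 5/13.

p = 5/13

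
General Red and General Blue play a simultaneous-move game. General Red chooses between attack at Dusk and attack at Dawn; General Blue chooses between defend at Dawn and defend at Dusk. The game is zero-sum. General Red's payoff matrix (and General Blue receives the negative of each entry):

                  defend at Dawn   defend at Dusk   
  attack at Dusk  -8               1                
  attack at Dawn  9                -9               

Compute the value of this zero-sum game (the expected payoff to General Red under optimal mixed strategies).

v = -7/3

General Red's indifference between attack at Dusk and attack at Dawn determines General Blue's mixing probability q:
  General Red's expected payoff from attack at Dusk: q·(-8) + (1−q)·1 = -9q + 1
  General Red's expected payoff from attack at Dawn: q·9 + (1−q)·(-9) = 18q - 9
  -9q + 1 = 18q - 9  ⇒  -27q = -10  ⇒  q = 10/27.
The value is General Red's expected payoff against this mix (using attack at Dusk): (10/27)·(-8) + (17/27)·1 = -7/3.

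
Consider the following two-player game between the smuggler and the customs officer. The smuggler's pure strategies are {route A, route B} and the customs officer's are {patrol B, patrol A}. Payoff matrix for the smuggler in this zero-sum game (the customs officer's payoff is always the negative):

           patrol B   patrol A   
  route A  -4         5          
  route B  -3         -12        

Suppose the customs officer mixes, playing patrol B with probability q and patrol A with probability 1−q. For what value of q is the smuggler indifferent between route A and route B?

q = 17/18

The customs officer's mix must leave the smuggler indifferent between route A and route B.
  the smuggler's payoff to route A: q·(-4) + (1−q)·5 = -9q + 5
  the smuggler's payoff to route B: q·(-3) + (1−q)·(-12) = 9q - 12
  -9q + 5 = 9q - 12  ⇒  -18q = -17  ⇒  q = 17/18.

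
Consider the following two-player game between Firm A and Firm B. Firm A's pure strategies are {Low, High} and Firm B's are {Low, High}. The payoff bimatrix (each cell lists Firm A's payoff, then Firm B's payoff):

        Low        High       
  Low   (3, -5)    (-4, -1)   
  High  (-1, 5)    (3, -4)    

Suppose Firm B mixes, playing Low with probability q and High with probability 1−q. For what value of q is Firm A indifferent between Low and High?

q = 7/11

In a mixed equilibrium Firm A is indifferent between Low and High; this condition fixes q.
  Firm A's payoff to Low: q·3 + (1−q)·(-4) = 7q - 4
  Firm A's payoff to High: q·(-1) + (1−q)·3 = -4q + 3
  7q - 4 = -4q + 3  ⇒  11q = 7  ⇒  q = 7/11.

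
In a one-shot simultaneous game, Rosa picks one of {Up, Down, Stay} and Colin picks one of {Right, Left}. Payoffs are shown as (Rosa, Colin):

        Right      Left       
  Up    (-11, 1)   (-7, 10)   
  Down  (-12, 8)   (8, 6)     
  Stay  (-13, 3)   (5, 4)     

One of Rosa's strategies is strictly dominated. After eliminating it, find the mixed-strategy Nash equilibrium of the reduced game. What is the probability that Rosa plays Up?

Rosa's strategy Stay is strictly dominated by Down: -12 > -13 and 8 > 5. Eliminate Stay.
Set Colin's expected payoff from Right equal to that from Left:
  Colin's payoff from Right: p·1 + (1−p)·8 = -7p + 8
  Colin's payoff from Left: p·10 + (1−p)·6 = 4p + 6
  -7p + 8 = 4p + 6  ⇒  -11p = -2  ⇒  p = 2/11.

p = 2/11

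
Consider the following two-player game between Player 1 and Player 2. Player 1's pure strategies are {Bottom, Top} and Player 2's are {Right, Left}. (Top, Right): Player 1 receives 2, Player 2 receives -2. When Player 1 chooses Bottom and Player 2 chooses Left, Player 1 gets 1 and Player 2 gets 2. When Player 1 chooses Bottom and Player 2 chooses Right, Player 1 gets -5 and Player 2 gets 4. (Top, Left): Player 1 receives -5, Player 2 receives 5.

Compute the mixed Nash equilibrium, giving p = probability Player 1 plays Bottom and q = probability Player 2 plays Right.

For Player 2 to be willing to mix, Player 2 must be indifferent between Right and Left, which pins down Player 1's mix.
  Player 2's payoff to Right: p·4 + (1−p)·(-2) = 6p - 2
  Player 2's payoff to Left: p·2 + (1−p)·5 = -3p + 5
  6p - 2 = -3p + 5  ⇒  9p = 7  ⇒  p = 7/9.
In a mixed equilibrium Player 1 is indifferent between Bottom and Top; this condition fixes q.
  Player 1's payoff from Bottom: q·(-5) + (1−q)·1 = -6q + 1
  Player 1's payoff from Top: q·2 + (1−q)·(-5) = 7q - 5
  -6q + 1 = 7q - 5  ⇒  -13q = -6  ⇒  q = 6/13.

p = 7/9, q = 6/13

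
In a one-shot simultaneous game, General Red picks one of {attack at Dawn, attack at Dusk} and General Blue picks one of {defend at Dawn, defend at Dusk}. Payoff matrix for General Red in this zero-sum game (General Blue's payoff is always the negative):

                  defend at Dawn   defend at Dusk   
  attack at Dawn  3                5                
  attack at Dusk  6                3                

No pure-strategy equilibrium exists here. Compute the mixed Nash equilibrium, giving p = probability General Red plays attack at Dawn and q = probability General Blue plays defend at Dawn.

In a mixed equilibrium General Blue is indifferent between defend at Dawn and defend at Dusk; this condition fixes p.
  General Blue's payoff to defend at Dawn: p·(-3) + (1−p)·(-6) = 3p - 6
  General Blue's payoff to defend at Dusk: p·(-5) + (1−p)·(-3) = -2p - 3
  3p - 6 = -2p - 3  ⇒  5p = 3  ⇒  p = 3/5.
Set General Red's expected payoff from attack at Dawn equal to that from attack at Dusk:
  General Red's payoff from attack at Dawn: q·3 + (1−q)·5 = -2q + 5
  General Red's payoff from attack at Dusk: q·6 + (1−q)·3 = 3q + 3
  -2q + 5 = 3q + 3  ⇒  -5q = -2  ⇒  q = 2/5.

p = 3/5, q = 2/5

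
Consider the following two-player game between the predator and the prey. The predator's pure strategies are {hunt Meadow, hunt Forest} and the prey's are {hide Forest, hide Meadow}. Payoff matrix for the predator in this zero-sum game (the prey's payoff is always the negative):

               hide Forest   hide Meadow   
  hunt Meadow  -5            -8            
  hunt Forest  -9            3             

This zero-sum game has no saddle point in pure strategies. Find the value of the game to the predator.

v = -29/5

In a mixed equilibrium the predator is indifferent between hunt Meadow and hunt Forest; this condition fixes q.
  the predator's expected payoff from hunt Meadow: q·(-5) + (1−q)·(-8) = 3q - 8
  the predator's expected payoff from hunt Forest: q·(-9) + (1−q)·3 = -12q + 3
  3q - 8 = -12q + 3  ⇒  15q = 11  ⇒  q = 11/15.
The value is the predator's expected payoff against this mix (using hunt Meadow): (11/15)·(-5) + (4/15)·(-8) = -29/5.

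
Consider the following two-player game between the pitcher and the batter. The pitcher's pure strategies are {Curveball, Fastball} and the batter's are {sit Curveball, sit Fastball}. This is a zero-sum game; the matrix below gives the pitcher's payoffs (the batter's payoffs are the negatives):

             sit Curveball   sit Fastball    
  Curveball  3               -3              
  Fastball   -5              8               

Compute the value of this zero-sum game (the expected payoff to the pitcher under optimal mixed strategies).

v = 9/19

The pitcher's indifference between Curveball and Fastball determines the batter's mixing probability q:
  the pitcher's payoff from Curveball: q·3 + (1−q)·(-3) = 6q - 3
  the pitcher's payoff from Fastball: q·(-5) + (1−q)·8 = -13q + 8
  6q - 3 = -13q + 8  ⇒  19q = 11  ⇒  q = 11/19.
The value is the pitcher's expected payoff against this mix (using Curveball): (11/19)·3 + (8/19)·(-3) = 9/19.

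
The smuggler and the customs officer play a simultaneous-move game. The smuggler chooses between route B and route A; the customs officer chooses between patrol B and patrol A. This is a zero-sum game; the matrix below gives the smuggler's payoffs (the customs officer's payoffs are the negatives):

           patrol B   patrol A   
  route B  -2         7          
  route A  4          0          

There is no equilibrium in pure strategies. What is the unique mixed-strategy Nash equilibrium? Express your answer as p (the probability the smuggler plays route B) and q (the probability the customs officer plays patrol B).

p = 4/13, q = 7/13

For the customs officer to be willing to mix, the customs officer must be indifferent between patrol B and patrol A, which pins down the smuggler's mix.
  the customs officer's payoff from patrol B: p·2 + (1−p)·(-4) = 6p - 4
  the customs officer's payoff from patrol A: p·(-7) + (1−p)·0 = -7p
  6p - 4 = -7p  ⇒  13p = 4  ⇒  p = 4/13.
Set the smuggler's expected payoff from route B equal to that from route A:
  the smuggler's payoff from route B: q·(-2) + (1−q)·7 = -9q + 7
  the smuggler's payoff from route A: q·4 + (1−q)·0 = 4q
  -9q + 7 = 4q  ⇒  -13q = -7  ⇒  q = 7/13.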